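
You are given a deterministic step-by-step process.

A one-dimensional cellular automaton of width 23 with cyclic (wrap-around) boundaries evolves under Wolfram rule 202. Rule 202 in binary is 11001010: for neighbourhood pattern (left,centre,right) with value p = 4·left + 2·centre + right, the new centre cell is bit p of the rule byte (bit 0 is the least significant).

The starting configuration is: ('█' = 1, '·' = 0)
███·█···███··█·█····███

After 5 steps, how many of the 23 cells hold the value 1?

0) ███·█···███··█·█····███
1) ███····████·█······████
2) ███···█████·······█████
3) ███··██████······██████
4) ███·███████·····███████
5) ███·███████····████████

18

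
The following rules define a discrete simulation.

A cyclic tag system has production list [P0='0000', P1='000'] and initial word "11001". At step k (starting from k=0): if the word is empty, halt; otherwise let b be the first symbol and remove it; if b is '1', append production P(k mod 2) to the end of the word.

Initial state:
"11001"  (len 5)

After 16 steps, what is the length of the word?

0

step 0: "11001"  (len 5)
step 1: "10010000"  (len 8)
step 2: "0010000000"  (len 10)
step 3: "010000000"  (len 9)
step 4: "10000000"  (len 8)
step 5: "00000000000"  (len 11)
step 6: "0000000000"  (len 10)
step 7: "000000000"  (len 9)
step 8: "00000000"  (len 8)
step 9: "0000000"  (len 7)
step 10: "000000"  (len 6)
step 11: "00000"  (len 5)
step 12: "0000"  (len 4)
step 13: "000"  (len 3)
step 14: "00"  (len 2)
step 15: "0"  (len 1)
step 16: (halted — word empty)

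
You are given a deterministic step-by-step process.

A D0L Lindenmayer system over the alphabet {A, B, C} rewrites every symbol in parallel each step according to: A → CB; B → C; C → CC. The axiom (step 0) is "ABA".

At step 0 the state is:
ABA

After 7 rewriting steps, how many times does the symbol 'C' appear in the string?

256

k=0  ABA
k=1  CBCCB
k=2  CCCCCCCC
k=3  CCCCCCCCCCCCCCCC
k=4  CCCCCCCCCCCCCCCCCCCCCCCCCCCCCCCC
k=5  CCCCCCCCCCCCCCCCCCCCCCCCCCCCCCCCCCCCCCCCCCCCCCCCCCCCCCCCCCCCCCCC
k=6  CCCCCCCCCCCCCCCCCCCCCCCCCCCCCCCCCCCCCCCCCCCCCCCCCCCCCCCCCC…CCCCCCCCCCCCCCCCCCCCCCCCCCCCCCCCCCCCCCCCCCCCCCCCCCCCCCCCCC  (len 128)
k=7  CCCCCCCCCCCCCCCCCCCCCCCCCCCCCCCCCCCCCCCCCCCCCCCCCCCCCCCCCC…CCCCCCCCCCCCCCCCCCCCCCCCCCCCCCCCCCCCCCCCCCCCCCCCCCCCCCCCCC  (len 256)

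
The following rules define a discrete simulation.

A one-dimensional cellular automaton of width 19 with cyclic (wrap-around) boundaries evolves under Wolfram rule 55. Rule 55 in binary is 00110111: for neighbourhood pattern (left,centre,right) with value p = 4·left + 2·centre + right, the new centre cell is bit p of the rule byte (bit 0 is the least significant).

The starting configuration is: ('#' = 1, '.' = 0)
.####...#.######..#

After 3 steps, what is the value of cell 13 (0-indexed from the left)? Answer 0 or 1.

0) .####...#.######..#
1) #....#####......###
2) .####.....######...
3) #....#####......###

0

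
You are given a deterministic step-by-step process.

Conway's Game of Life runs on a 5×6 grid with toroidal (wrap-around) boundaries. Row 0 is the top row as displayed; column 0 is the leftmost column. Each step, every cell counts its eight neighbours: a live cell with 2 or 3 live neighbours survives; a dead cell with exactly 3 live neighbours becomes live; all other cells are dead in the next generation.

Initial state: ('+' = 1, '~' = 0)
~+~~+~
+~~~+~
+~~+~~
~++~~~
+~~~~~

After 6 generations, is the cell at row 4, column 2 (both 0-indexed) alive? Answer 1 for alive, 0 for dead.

0

[0] ~+~~+~
+~~~+~
+~~+~~
~++~~~
+~~~~~
[1] ++~~~~
++~++~
+~++~+
+++~~~
+~+~~~
[2] ~~~+~~
~~~++~
~~~~~~
~~~~~~
~~+~~+
[3] ~~++~~
~~~++~
~~~~~~
~~~~~~
~~~~~~
[4] ~~+++~
~~+++~
~~~~~~
~~~~~~
~~~~~~
[5] ~~+~+~
~~+~+~
~~~+~~
~~~~~~
~~~+~~
[6] ~~+~+~
~~+~+~
~~~+~~
~~~~~~
~~~+~~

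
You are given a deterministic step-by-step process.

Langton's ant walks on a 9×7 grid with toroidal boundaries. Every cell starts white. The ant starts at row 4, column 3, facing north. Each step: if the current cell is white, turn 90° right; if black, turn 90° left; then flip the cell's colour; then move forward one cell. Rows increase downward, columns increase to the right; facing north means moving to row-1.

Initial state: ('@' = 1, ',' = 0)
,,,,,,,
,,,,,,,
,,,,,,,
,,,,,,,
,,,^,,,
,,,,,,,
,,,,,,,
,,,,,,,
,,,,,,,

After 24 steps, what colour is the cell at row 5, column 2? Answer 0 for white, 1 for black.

0) ,,,,,,,
,,,,,,,
,,,,,,,
,,,,,,,
,,,^,,,
,,,,,,,
,,,,,,,
,,,,,,,
,,,,,,,
1) ,,,,,,,
,,,,,,,
,,,,,,,
,,,,,,,
,,,@>,,
,,,,,,,
,,,,,,,
,,,,,,,
,,,,,,,
2) ,,,,,,,
,,,,,,,
,,,,,,,
,,,,,,,
,,,@@,,
,,,,v,,
,,,,,,,
,,,,,,,
,,,,,,,
3) ,,,,,,,
,,,,,,,
,,,,,,,
,,,,,,,
,,,@@,,
,,,<@,,
,,,,,,,
,,,,,,,
,,,,,,,
4) ,,,,,,,
,,,,,,,
,,,,,,,
,,,,,,,
,,,^@,,
,,,@@,,
,,,,,,,
,,,,,,,
,,,,,,,
5) ,,,,,,,
,,,,,,,
,,,,,,,
,,,,,,,
,,<,@,,
,,,@@,,
,,,,,,,
,,,,,,,
,,,,,,,
6) ,,,,,,,
,,,,,,,
,,,,,,,
,,^,,,,
,,@,@,,
,,,@@,,
,,,,,,,
,,,,,,,
,,,,,,,
7) ,,,,,,,
,,,,,,,
,,,,,,,
,,@>,,,
,,@,@,,
,,,@@,,
,,,,,,,
,,,,,,,
,,,,,,,
8) ,,,,,,,
,,,,,,,
,,,,,,,
,,@@,,,
,,@v@,,
,,,@@,,
,,,,,,,
,,,,,,,
,,,,,,,
9) ,,,,,,,
,,,,,,,
,,,,,,,
,,@@,,,
,,<@@,,
,,,@@,,
,,,,,,,
,,,,,,,
,,,,,,,
10) ,,,,,,,
,,,,,,,
,,,,,,,
,,@@,,,
,,,@@,,
,,v@@,,
,,,,,,,
,,,,,,,
,,,,,,,
11) ,,,,,,,
,,,,,,,
,,,,,,,
,,@@,,,
,,,@@,,
,<@@@,,
,,,,,,,
,,,,,,,
,,,,,,,
12) ,,,,,,,
,,,,,,,
,,,,,,,
,,@@,,,
,^,@@,,
,@@@@,,
,,,,,,,
,,,,,,,
,,,,,,,
13) ,,,,,,,
,,,,,,,
,,,,,,,
,,@@,,,
,@>@@,,
,@@@@,,
,,,,,,,
,,,,,,,
,,,,,,,
14) ,,,,,,,
,,,,,,,
,,,,,,,
,,@@,,,
,@@@@,,
,@v@@,,
,,,,,,,
,,,,,,,
,,,,,,,
15) ,,,,,,,
,,,,,,,
,,,,,,,
,,@@,,,
,@@@@,,
,@,>@,,
,,,,,,,
,,,,,,,
,,,,,,,
16) ,,,,,,,
,,,,,,,
,,,,,,,
,,@@,,,
,@@^@,,
,@,,@,,
,,,,,,,
,,,,,,,
,,,,,,,
17) ,,,,,,,
,,,,,,,
,,,,,,,
,,@@,,,
,@<,@,,
,@,,@,,
,,,,,,,
,,,,,,,
,,,,,,,
18) ,,,,,,,
,,,,,,,
,,,,,,,
,,@@,,,
,@,,@,,
,@v,@,,
,,,,,,,
,,,,,,,
,,,,,,,
19) ,,,,,,,
,,,,,,,
,,,,,,,
,,@@,,,
,@,,@,,
,<@,@,,
,,,,,,,
,,,,,,,
,,,,,,,
20) ,,,,,,,
,,,,,,,
,,,,,,,
,,@@,,,
,@,,@,,
,,@,@,,
,v,,,,,
,,,,,,,
,,,,,,,
21) ,,,,,,,
,,,,,,,
,,,,,,,
,,@@,,,
,@,,@,,
,,@,@,,
<@,,,,,
,,,,,,,
,,,,,,,
22) ,,,,,,,
,,,,,,,
,,,,,,,
,,@@,,,
,@,,@,,
^,@,@,,
@@,,,,,
,,,,,,,
,,,,,,,
23) ,,,,,,,
,,,,,,,
,,,,,,,
,,@@,,,
,@,,@,,
@>@,@,,
@@,,,,,
,,,,,,,
,,,,,,,
24) ,,,,,,,
,,,,,,,
,,,,,,,
,,@@,,,
,@,,@,,
@@@,@,,
@v,,,,,
,,,,,,,
,,,,,,,

1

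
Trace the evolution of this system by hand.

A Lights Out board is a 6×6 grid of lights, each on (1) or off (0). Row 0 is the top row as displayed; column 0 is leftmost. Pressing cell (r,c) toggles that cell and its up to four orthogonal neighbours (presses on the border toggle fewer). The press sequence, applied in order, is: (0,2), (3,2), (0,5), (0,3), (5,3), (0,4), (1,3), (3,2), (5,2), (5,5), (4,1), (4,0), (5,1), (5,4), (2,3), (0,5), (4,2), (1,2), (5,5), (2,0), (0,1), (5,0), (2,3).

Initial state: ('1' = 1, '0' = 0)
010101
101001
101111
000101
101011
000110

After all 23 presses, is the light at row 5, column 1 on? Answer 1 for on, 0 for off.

0

gen 0: 010101
101001
101111
000101
101011
000110
gen 1: 001001
100001
101111
000101
101011
000110
gen 2: 001001
100001
100111
011001
100011
000110
gen 3: 001010
100000
100111
011001
100011
000110
gen 4: 000100
100100
100111
011001
100011
000110
gen 5: 000100
100100
100111
011001
100111
001000
gen 6: 000011
100110
100111
011001
100111
001000
gen 7: 000111
101000
100011
011001
100111
001000
gen 8: 000111
101000
101011
000101
101111
001000
gen 9: 000111
101000
101011
000101
100111
010100
gen 10: 000111
101000
101011
000101
100110
010111
gen 11: 000111
101000
101011
010101
011110
000111
gen 12: 000111
101000
101011
110101
101110
100111
gen 13: 000111
101000
101011
110101
111110
011111
gen 14: 000111
101000
101011
110101
111100
011000
gen 15: 000111
101100
100101
110001
111100
011000
gen 16: 000100
101101
100101
110001
111100
011000
gen 17: 000100
101101
100101
111001
100000
010000
gen 18: 001100
110001
101101
111001
100000
010000
gen 19: 001100
110001
101101
111001
100001
010011
gen 20: 001100
010001
011101
011001
100001
010011
gen 21: 110100
000001
011101
011001
100001
010011
gen 22: 110100
000001
011101
011001
000001
100011
gen 23: 110100
000101
010011
011101
000001
100011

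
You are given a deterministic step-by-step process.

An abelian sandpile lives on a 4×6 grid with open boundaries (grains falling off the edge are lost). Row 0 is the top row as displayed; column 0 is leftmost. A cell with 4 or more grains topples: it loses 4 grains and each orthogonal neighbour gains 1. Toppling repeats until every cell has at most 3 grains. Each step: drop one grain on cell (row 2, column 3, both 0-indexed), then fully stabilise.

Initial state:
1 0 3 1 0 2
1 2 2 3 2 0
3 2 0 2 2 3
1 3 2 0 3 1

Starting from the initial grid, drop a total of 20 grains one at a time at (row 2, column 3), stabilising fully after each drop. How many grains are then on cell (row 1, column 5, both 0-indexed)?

3

0) 1 0 3 1 0 2
1 2 2 3 2 0
3 2 0 2 2 3
1 3 2 0 3 1
1) 1 0 3 1 0 2
1 2 2 3 2 0
3 2 0 3 2 3
1 3 2 0 3 1
2) 1 0 3 2 0 2
1 2 3 0 3 0
3 2 1 1 3 3
1 3 2 1 3 1
3) 1 0 3 2 0 2
1 2 3 0 3 0
3 2 1 2 3 3
1 3 2 1 3 1
4) 1 0 3 2 0 2
1 2 3 0 3 0
3 2 1 3 3 3
1 3 2 1 3 1
5) 1 0 3 2 1 2
1 2 3 2 0 2
3 2 2 1 3 0
1 3 2 3 0 3
6) 1 0 3 2 1 2
1 2 3 2 0 2
3 2 2 2 3 0
1 3 2 3 0 3
7) 1 0 3 2 1 2
1 2 3 2 0 2
3 2 2 3 3 0
1 3 2 3 0 3
8) 1 0 3 2 1 2
1 2 3 3 1 2
3 2 3 2 0 1
1 3 3 0 2 3
9) 1 0 3 2 1 2
1 2 3 3 1 2
3 2 3 3 0 1
1 3 3 0 2 3
10) 1 2 1 0 2 2
3 0 3 2 2 2
0 2 3 2 1 1
3 1 1 2 2 3
11) 1 2 1 0 2 2
3 0 3 2 2 2
0 2 3 3 1 1
3 1 1 2 2 3
12) 1 2 2 1 2 2
3 1 1 0 3 2
0 3 1 2 2 1
3 1 2 3 2 3
13) 1 2 2 1 2 2
3 1 1 0 3 2
0 3 1 3 2 1
3 1 2 3 2 3
14) 1 2 2 1 2 2
3 1 1 1 3 2
0 3 2 1 3 1
3 1 3 0 3 3
15) 1 2 2 1 2 2
3 1 1 1 3 2
0 3 2 2 3 1
3 1 3 0 3 3
16) 1 2 2 1 2 2
3 1 1 1 3 2
0 3 2 3 3 1
3 1 3 0 3 3
17) 1 2 2 1 3 2
3 1 1 3 0 3
0 3 3 1 2 3
3 1 3 2 1 0
18) 1 2 2 1 3 2
3 1 1 3 0 3
0 3 3 2 2 3
3 1 3 2 1 0
19) 1 2 2 1 3 2
3 1 1 3 0 3
0 3 3 3 2 3
3 1 3 2 1 0
20) 1 2 2 2 3 2
3 2 3 0 1 3
1 0 2 3 3 3
3 3 1 0 2 0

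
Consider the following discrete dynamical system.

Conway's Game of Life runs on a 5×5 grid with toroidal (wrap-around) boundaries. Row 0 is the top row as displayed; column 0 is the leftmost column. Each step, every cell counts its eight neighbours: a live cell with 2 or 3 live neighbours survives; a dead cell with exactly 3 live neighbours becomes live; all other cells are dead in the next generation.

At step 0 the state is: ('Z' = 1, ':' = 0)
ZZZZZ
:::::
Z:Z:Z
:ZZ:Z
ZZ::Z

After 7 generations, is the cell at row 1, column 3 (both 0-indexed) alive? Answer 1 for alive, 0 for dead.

t=0: ZZZZZ
:::::
Z:Z:Z
:ZZ:Z
ZZ::Z
t=1: ::ZZ:
:::::
Z:Z:Z
::Z::
:::::
t=2: :::::
:ZZ:Z
:Z:Z:
:Z:Z:
::ZZ:
t=3: :Z:::
ZZZZ:
:Z:ZZ
:Z:ZZ
::ZZ:
t=4: Z:::Z
:::Z:
:::::
:Z:::
ZZ:ZZ
t=5: :ZZ::
::::Z
:::::
:ZZ:Z
:ZZZ:
t=6: ZZ:::
:::::
Z::Z:
ZZ:::
:::::
t=7: :::::
ZZ::Z
ZZ::Z
ZZ::Z
:::::

0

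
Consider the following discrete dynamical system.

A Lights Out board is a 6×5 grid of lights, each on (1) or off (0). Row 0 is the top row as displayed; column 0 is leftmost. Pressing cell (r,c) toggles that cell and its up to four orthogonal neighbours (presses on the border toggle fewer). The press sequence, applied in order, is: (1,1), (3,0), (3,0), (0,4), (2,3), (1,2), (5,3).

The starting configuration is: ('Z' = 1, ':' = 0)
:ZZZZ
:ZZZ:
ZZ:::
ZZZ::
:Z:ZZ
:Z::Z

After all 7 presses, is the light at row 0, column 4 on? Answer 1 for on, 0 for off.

step 0: :ZZZZ
:ZZZ:
ZZ:::
ZZZ::
:Z:ZZ
:Z::Z
step 1: ::ZZZ
Z::Z:
Z::::
ZZZ::
:Z:ZZ
:Z::Z
step 2: ::ZZZ
Z::Z:
:::::
::Z::
ZZ:ZZ
:Z::Z
step 3: ::ZZZ
Z::Z:
Z::::
ZZZ::
:Z:ZZ
:Z::Z
step 4: ::Z::
Z::ZZ
Z::::
ZZZ::
:Z:ZZ
:Z::Z
step 5: ::Z::
Z:::Z
Z:ZZZ
ZZZZ:
:Z:ZZ
:Z::Z
step 6: :::::
ZZZZZ
Z::ZZ
ZZZZ:
:Z:ZZ
:Z::Z
step 7: :::::
ZZZZZ
Z::ZZ
ZZZZ:
:Z::Z
:ZZZ:

0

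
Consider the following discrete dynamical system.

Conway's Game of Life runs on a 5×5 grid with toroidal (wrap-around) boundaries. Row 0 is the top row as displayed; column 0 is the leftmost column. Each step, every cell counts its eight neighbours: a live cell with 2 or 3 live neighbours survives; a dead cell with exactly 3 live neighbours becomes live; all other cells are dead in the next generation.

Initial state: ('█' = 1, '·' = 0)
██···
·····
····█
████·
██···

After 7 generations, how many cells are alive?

10

0) ██···
·····
····█
████·
██···
1) ██···
█····
█████
··██·
·····
2) ██···
···█·
█····
█····
·██··
3) ██···
██··█
····█
█····
··█··
4) ··█·█
·█··█
·█··█
·····
█····
5) ·█·██
·██·█
·····
█····
·····
6) ·█·██
·██·█
██···
·····
█···█
7) ·█···
····█
███··
·█··█
█··██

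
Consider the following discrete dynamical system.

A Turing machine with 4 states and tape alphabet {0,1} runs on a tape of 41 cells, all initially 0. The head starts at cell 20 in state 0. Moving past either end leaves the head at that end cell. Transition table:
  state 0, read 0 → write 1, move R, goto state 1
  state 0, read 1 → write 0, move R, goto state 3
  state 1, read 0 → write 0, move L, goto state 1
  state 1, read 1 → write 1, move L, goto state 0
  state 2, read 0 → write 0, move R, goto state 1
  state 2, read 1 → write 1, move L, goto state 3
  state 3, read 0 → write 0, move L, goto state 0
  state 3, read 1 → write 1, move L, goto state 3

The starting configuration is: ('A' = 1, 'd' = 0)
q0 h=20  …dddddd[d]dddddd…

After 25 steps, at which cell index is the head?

step 0: q0 h=20  …dddddd[d]dddddd…
step 1: q1 h=21  …dddddA[d]dddddd…
step 2: q1 h=20  …dddddd[A]dddddd…
step 3: q0 h=19  …dddddd[d]Addddd…
step 4: q1 h=20  …dddddA[A]dddddd…
step 5: q0 h=19  …dddddd[A]Addddd…
step 6: q3 h=20  …dddddd[A]dddddd…
step 7: q3 h=19  …dddddd[d]Addddd…
step 8: q0 h=18  …dddddd[d]dAdddd…
step 9: q1 h=19  …dddddA[d]Addddd…
step 10: q1 h=18  …dddddd[A]dAdddd…
step 11: q0 h=17  …dddddd[d]AdAddd…
step 12: q1 h=18  …dddddA[A]dAdddd…
step 13: q0 h=17  …dddddd[A]AdAddd…
step 14: q3 h=18  …dddddd[A]dAdddd…
step 15: q3 h=17  …dddddd[d]AdAddd…
step 16: q0 h=16  …dddddd[d]dAdAdd…
step 17: q1 h=17  …dddddA[d]AdAddd…
step 18: q1 h=16  …dddddd[A]dAdAdd…
step 19: q0 h=15  …dddddd[d]AdAdAd…
step 20: q1 h=16  …dddddA[A]dAdAdd…
step 21: q0 h=15  …dddddd[A]AdAdAd…
step 22: q3 h=16  …dddddd[A]dAdAdd…
step 23: q3 h=15  …dddddd[d]AdAdAd…
step 24: q0 h=14  …dddddd[d]dAdAdA…
step 25: q1 h=15  …dddddA[d]AdAdAd…

15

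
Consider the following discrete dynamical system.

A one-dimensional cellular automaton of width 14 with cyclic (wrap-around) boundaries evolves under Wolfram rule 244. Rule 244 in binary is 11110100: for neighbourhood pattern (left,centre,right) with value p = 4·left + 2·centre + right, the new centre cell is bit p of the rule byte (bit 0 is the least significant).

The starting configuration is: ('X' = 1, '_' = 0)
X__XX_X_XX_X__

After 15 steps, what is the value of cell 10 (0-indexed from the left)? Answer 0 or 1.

step 0: X__XX_X_XX_X__
step 1: XX__XXXX_XXXX_
step 2: _XX__XXXX_XXXX
step 3: X_XX__XXXX_XXX
step 4: XX_XX__XXXX_XX
step 5: XXX_XX__XXXX_X
step 6: XXXX_XX__XXXX_
step 7: _XXXX_XX__XXXX
step 8: X_XXXX_XX__XXX
step 9: XX_XXXX_XX__XX
step 10: XXX_XXXX_XX__X
step 11: XXXX_XXXX_XX__
step 12: _XXXX_XXXX_XX_
step 13: __XXXX_XXXX_XX
step 14: X__XXXX_XXXX_X
step 15: XX__XXXX_XXXX_

1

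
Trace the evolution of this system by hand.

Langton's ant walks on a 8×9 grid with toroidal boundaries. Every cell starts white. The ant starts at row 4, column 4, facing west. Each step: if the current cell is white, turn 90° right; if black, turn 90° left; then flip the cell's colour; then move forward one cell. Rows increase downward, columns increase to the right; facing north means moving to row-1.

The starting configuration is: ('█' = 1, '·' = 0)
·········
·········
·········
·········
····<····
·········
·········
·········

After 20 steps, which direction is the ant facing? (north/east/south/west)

step 0: ·········
·········
·········
·········
····<····
·········
·········
·········
step 1: ·········
·········
·········
····^····
····█····
·········
·········
·········
step 2: ·········
·········
·········
····█>···
····█····
·········
·········
·········
step 3: ·········
·········
·········
····██···
····█v···
·········
·········
·········
step 4: ·········
·········
·········
····██···
····<█···
·········
·········
·········
step 5: ·········
·········
·········
····██···
·····█···
····v····
·········
·········
step 6: ·········
·········
·········
····██···
·····█···
···<█····
·········
·········
step 7: ·········
·········
·········
····██···
···^·█···
···██····
·········
·········
step 8: ·········
·········
·········
····██···
···█>█···
···██····
·········
·········
step 9: ·········
·········
·········
····██···
···███···
···█v····
·········
·········
step 10: ·········
·········
·········
····██···
···███···
···█·>···
·········
·········
step 11: ·········
·········
·········
····██···
···███···
···█·█···
·····v···
·········
step 12: ·········
·········
·········
····██···
···███···
···█·█···
····<█···
·········
step 13: ·········
·········
·········
····██···
···███···
···█^█···
····██···
·········
step 14: ·········
·········
·········
····██···
···███···
···██>···
····██···
·········
step 15: ·········
·········
·········
····██···
···██^···
···██····
····██···
·········
step 16: ·········
·········
·········
····██···
···█<····
···██····
····██···
·········
step 17: ·········
·········
·········
····██···
···█·····
···█v····
····██···
·········
step 18: ·········
·········
·········
····██···
···█·····
···█·>···
····██···
·········
step 19: ·········
·········
·········
····██···
···█·····
···█·█···
····█v···
·········
step 20: ·········
·········
·········
····██···
···█·····
···█·█···
····█·>··
·········

east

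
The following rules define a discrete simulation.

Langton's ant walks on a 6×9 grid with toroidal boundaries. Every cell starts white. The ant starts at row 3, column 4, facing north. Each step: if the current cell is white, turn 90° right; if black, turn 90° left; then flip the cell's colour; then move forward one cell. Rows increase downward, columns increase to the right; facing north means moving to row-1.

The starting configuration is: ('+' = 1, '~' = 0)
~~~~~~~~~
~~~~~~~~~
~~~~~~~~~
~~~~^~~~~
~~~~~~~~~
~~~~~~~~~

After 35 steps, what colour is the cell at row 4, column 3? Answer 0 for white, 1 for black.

step 0: ~~~~~~~~~
~~~~~~~~~
~~~~~~~~~
~~~~^~~~~
~~~~~~~~~
~~~~~~~~~
step 1: ~~~~~~~~~
~~~~~~~~~
~~~~~~~~~
~~~~+>~~~
~~~~~~~~~
~~~~~~~~~
step 2: ~~~~~~~~~
~~~~~~~~~
~~~~~~~~~
~~~~++~~~
~~~~~v~~~
~~~~~~~~~
step 3: ~~~~~~~~~
~~~~~~~~~
~~~~~~~~~
~~~~++~~~
~~~~<+~~~
~~~~~~~~~
step 4: ~~~~~~~~~
~~~~~~~~~
~~~~~~~~~
~~~~^+~~~
~~~~++~~~
~~~~~~~~~
step 5: ~~~~~~~~~
~~~~~~~~~
~~~~~~~~~
~~~<~+~~~
~~~~++~~~
~~~~~~~~~
step 6: ~~~~~~~~~
~~~~~~~~~
~~~^~~~~~
~~~+~+~~~
~~~~++~~~
~~~~~~~~~
step 7: ~~~~~~~~~
~~~~~~~~~
~~~+>~~~~
~~~+~+~~~
~~~~++~~~
~~~~~~~~~
step 8: ~~~~~~~~~
~~~~~~~~~
~~~++~~~~
~~~+v+~~~
~~~~++~~~
~~~~~~~~~
step 9: ~~~~~~~~~
~~~~~~~~~
~~~++~~~~
~~~<++~~~
~~~~++~~~
~~~~~~~~~
step 10: ~~~~~~~~~
~~~~~~~~~
~~~++~~~~
~~~~++~~~
~~~v++~~~
~~~~~~~~~
step 11: ~~~~~~~~~
~~~~~~~~~
~~~++~~~~
~~~~++~~~
~~<+++~~~
~~~~~~~~~
step 12: ~~~~~~~~~
~~~~~~~~~
~~~++~~~~
~~^~++~~~
~~++++~~~
~~~~~~~~~
step 13: ~~~~~~~~~
~~~~~~~~~
~~~++~~~~
~~+>++~~~
~~++++~~~
~~~~~~~~~
step 14: ~~~~~~~~~
~~~~~~~~~
~~~++~~~~
~~++++~~~
~~+v++~~~
~~~~~~~~~
step 15: ~~~~~~~~~
~~~~~~~~~
~~~++~~~~
~~++++~~~
~~+~>+~~~
~~~~~~~~~
step 16: ~~~~~~~~~
~~~~~~~~~
~~~++~~~~
~~++^+~~~
~~+~~+~~~
~~~~~~~~~
step 17: ~~~~~~~~~
~~~~~~~~~
~~~++~~~~
~~+<~+~~~
~~+~~+~~~
~~~~~~~~~
step 18: ~~~~~~~~~
~~~~~~~~~
~~~++~~~~
~~+~~+~~~
~~+v~+~~~
~~~~~~~~~
step 19: ~~~~~~~~~
~~~~~~~~~
~~~++~~~~
~~+~~+~~~
~~<+~+~~~
~~~~~~~~~
step 20: ~~~~~~~~~
~~~~~~~~~
~~~++~~~~
~~+~~+~~~
~~~+~+~~~
~~v~~~~~~
step 21: ~~~~~~~~~
~~~~~~~~~
~~~++~~~~
~~+~~+~~~
~~~+~+~~~
~<+~~~~~~
step 22: ~~~~~~~~~
~~~~~~~~~
~~~++~~~~
~~+~~+~~~
~^~+~+~~~
~++~~~~~~
step 23: ~~~~~~~~~
~~~~~~~~~
~~~++~~~~
~~+~~+~~~
~+>+~+~~~
~++~~~~~~
step 24: ~~~~~~~~~
~~~~~~~~~
~~~++~~~~
~~+~~+~~~
~+++~+~~~
~+v~~~~~~
step 25: ~~~~~~~~~
~~~~~~~~~
~~~++~~~~
~~+~~+~~~
~+++~+~~~
~+~>~~~~~
step 26: ~~~v~~~~~
~~~~~~~~~
~~~++~~~~
~~+~~+~~~
~+++~+~~~
~+~+~~~~~
step 27: ~~<+~~~~~
~~~~~~~~~
~~~++~~~~
~~+~~+~~~
~+++~+~~~
~+~+~~~~~
step 28: ~~++~~~~~
~~~~~~~~~
~~~++~~~~
~~+~~+~~~
~+++~+~~~
~+^+~~~~~
step 29: ~~++~~~~~
~~~~~~~~~
~~~++~~~~
~~+~~+~~~
~+++~+~~~
~++>~~~~~
step 30: ~~++~~~~~
~~~~~~~~~
~~~++~~~~
~~+~~+~~~
~++^~+~~~
~++~~~~~~
step 31: ~~++~~~~~
~~~~~~~~~
~~~++~~~~
~~+~~+~~~
~+<~~+~~~
~++~~~~~~
step 32: ~~++~~~~~
~~~~~~~~~
~~~++~~~~
~~+~~+~~~
~+~~~+~~~
~+v~~~~~~
step 33: ~~++~~~~~
~~~~~~~~~
~~~++~~~~
~~+~~+~~~
~+~~~+~~~
~+~>~~~~~
step 34: ~~+v~~~~~
~~~~~~~~~
~~~++~~~~
~~+~~+~~~
~+~~~+~~~
~+~+~~~~~
step 35: ~~+~>~~~~
~~~~~~~~~
~~~++~~~~
~~+~~+~~~
~+~~~+~~~
~+~+~~~~~

0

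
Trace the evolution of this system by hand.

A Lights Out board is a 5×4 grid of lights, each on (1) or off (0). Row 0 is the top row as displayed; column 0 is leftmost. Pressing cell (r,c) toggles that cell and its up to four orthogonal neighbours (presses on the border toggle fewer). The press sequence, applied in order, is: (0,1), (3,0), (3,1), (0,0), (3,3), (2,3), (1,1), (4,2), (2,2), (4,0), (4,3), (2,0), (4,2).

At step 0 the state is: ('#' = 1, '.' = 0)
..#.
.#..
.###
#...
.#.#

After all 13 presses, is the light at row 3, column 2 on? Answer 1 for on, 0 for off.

0) ..#.
.#..
.###
#...
.#.#
1) ##..
....
.###
#...
.#.#
2) ##..
....
####
.#..
##.#
3) ##..
....
#.##
#.#.
#..#
4) ....
#...
#.##
#.#.
#..#
5) ....
#...
#.#.
#..#
#...
6) ....
#..#
#..#
#...
#...
7) .#..
.###
##.#
#...
#...
8) .#..
.###
##.#
#.#.
####
9) .#..
.#.#
#.#.
#...
####
10) .#..
.#.#
#.#.
....
..##
11) .#..
.#.#
#.#.
...#
....
12) .#..
##.#
.##.
#..#
....
13) .#..
##.#
.##.
#.##
.###

1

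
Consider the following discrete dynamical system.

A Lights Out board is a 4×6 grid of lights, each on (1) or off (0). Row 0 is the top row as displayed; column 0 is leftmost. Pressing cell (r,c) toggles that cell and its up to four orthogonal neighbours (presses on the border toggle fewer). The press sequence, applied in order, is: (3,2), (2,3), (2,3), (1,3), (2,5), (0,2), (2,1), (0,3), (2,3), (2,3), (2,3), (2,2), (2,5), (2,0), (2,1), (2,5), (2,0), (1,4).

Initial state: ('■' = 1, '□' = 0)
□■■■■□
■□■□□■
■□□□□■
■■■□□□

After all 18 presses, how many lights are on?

12

0) □■■■■□
■□■□□■
■□□□□■
■■■□□□
1) □■■■■□
■□■□□■
■□■□□■
■□□■□□
2) □■■■■□
■□■■□■
■□□■■■
■□□□□□
3) □■■■■□
■□■□□■
■□■□□■
■□□■□□
4) □■■□■□
■□□■■■
■□■■□■
■□□■□□
5) □■■□■□
■□□■■□
■□■■■□
■□□■□■
6) □□□■■□
■□■■■□
■□■■■□
■□□■□■
7) □□□■■□
■■■■■□
□■□■■□
■■□■□■
8) □□■□□□
■■■□■□
□■□■■□
■■□■□■
9) □□■□□□
■■■■■□
□■■□□□
■■□□□■
10) □□■□□□
■■■□■□
□■□■■□
■■□■□■
11) □□■□□□
■■■■■□
□■■□□□
■■□□□■
12) □□■□□□
■■□■■□
□□□■□□
■■■□□■
13) □□■□□□
■■□■■■
□□□■■■
■■■□□□
14) □□■□□□
□■□■■■
■■□■■■
□■■□□□
15) □□■□□□
□□□■■■
□□■■■■
□□■□□□
16) □□■□□□
□□□■■□
□□■■□□
□□■□□■
17) □□■□□□
■□□■■□
■■■■□□
■□■□□■
18) □□■□■□
■□□□□■
■■■■■□
■□■□□■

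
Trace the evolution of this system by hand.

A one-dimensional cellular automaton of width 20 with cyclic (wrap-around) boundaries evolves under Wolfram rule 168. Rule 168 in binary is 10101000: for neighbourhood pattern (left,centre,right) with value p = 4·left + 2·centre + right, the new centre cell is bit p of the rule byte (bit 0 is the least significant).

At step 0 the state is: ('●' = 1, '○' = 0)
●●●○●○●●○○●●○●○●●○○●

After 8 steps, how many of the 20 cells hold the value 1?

0) ●●●○●○●●○○●●○●○●●○○●
1) ●●○●○●●○○○●○●○●●○○○●
2) ●○●○●●○○○○○●○●●○○○○●
3) ○●○●●○○○○○○○●●○○○○○●
4) ●○●●○○○○○○○○●○○○○○○○
5) ○●●○○○○○○○○○○○○○○○○○
6) ○●○○○○○○○○○○○○○○○○○○
7) ○○○○○○○○○○○○○○○○○○○○
8) ○○○○○○○○○○○○○○○○○○○○

0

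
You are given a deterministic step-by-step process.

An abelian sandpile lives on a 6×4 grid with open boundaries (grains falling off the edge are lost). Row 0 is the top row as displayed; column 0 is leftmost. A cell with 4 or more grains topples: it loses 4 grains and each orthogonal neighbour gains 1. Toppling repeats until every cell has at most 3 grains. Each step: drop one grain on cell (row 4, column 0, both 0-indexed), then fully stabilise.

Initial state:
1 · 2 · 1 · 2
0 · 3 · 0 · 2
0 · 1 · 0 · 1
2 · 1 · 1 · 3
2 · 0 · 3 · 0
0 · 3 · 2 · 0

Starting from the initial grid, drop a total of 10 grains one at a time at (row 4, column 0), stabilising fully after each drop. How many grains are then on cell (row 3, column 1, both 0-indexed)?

step 0: 1 · 2 · 1 · 2
0 · 3 · 0 · 2
0 · 1 · 0 · 1
2 · 1 · 1 · 3
2 · 0 · 3 · 0
0 · 3 · 2 · 0
step 1: 1 · 2 · 1 · 2
0 · 3 · 0 · 2
0 · 1 · 0 · 1
2 · 1 · 1 · 3
3 · 0 · 3 · 0
0 · 3 · 2 · 0
step 2: 1 · 2 · 1 · 2
0 · 3 · 0 · 2
0 · 1 · 0 · 1
3 · 1 · 1 · 3
0 · 1 · 3 · 0
1 · 3 · 2 · 0
step 3: 1 · 2 · 1 · 2
0 · 3 · 0 · 2
0 · 1 · 0 · 1
3 · 1 · 1 · 3
1 · 1 · 3 · 0
1 · 3 · 2 · 0
step 4: 1 · 2 · 1 · 2
0 · 3 · 0 · 2
0 · 1 · 0 · 1
3 · 1 · 1 · 3
2 · 1 · 3 · 0
1 · 3 · 2 · 0
step 5: 1 · 2 · 1 · 2
0 · 3 · 0 · 2
0 · 1 · 0 · 1
3 · 1 · 1 · 3
3 · 1 · 3 · 0
1 · 3 · 2 · 0
step 6: 1 · 2 · 1 · 2
0 · 3 · 0 · 2
1 · 1 · 0 · 1
0 · 2 · 1 · 3
1 · 2 · 3 · 0
2 · 3 · 2 · 0
step 7: 1 · 2 · 1 · 2
0 · 3 · 0 · 2
1 · 1 · 0 · 1
0 · 2 · 1 · 3
2 · 2 · 3 · 0
2 · 3 · 2 · 0
step 8: 1 · 2 · 1 · 2
0 · 3 · 0 · 2
1 · 1 · 0 · 1
0 · 2 · 1 · 3
3 · 2 · 3 · 0
2 · 3 · 2 · 0
step 9: 1 · 2 · 1 · 2
0 · 3 · 0 · 2
1 · 1 · 0 · 1
1 · 2 · 1 · 3
0 · 3 · 3 · 0
3 · 3 · 2 · 0
step 10: 1 · 2 · 1 · 2
0 · 3 · 0 · 2
1 · 1 · 0 · 1
1 · 2 · 1 · 3
1 · 3 · 3 · 0
3 · 3 · 2 · 0

2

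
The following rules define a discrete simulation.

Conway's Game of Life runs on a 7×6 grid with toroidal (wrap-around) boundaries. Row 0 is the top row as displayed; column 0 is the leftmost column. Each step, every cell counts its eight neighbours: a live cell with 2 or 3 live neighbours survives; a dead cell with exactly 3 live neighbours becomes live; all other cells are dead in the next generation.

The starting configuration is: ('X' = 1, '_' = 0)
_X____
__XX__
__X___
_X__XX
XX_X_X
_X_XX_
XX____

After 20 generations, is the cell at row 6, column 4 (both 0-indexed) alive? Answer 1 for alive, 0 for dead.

step 0: _X____
__XX__
__X___
_X__XX
XX_X_X
_X_XX_
XX____
step 1: XX____
_XXX__
_XX_X_
_X_XXX
_X_X__
___XX_
XX____
step 2: ______
___X__
_____X
_X___X
X____X
XX_XX_
XXX__X
step 3: XXX___
______
X___X_
____XX
__X___
___XX_
__XXXX
step 4: XXX_XX
X____X
____X_
___XXX
_____X
_____X
X____X
step 5: ____X_
___X__
X__X__
___X_X
X____X
____XX
______
step 6: ______
___XX_
__XX__
_____X
X_____
X___XX
____XX
step 7: ___X_X
__XXX_
__XX__
______
X___X_
X___X_
X___X_
step 8: __X__X
______
__X_X_
___X__
______
XX_XX_
X__XX_
step 9: ___XXX
___X__
___X__
___X__
__XXX_
XXXXX_
X_____
step 10: ___XXX
__XX__
__XXX_
______
_____X
X___X_
X_____
step 11: __XXXX
_____X
__X_X_
___XX_
_____X
X_____
X__X__
step 12: X_XX_X
__X__X
____XX
___XXX
____XX
X____X
XXXX__
step 13: _____X
_XX___
X_____
X__X__
___X__
__XX__
___X__
step 14: __X___
XX____
X_X___
______
___XX_
__XXX_
__XXX_
step 15: __X___
X_X___
X_____
___X__
__X_X_
_____X
_X__X_
step 16: __XX__
______
_X____
___X__
___XX_
___XXX
______
step 17: ______
__X___
______
__XXX_
__X__X
___X_X
__X___
step 18: ______
______
__X___
__XXX_
__X__X
__XXX_
______
step 19: ______
______
__X___
_XX_X_
_X___X
__XXX_
___X__
step 20: ______
______
_XXX__
XXXX__
XX___X
__XXX_
__XXX_

1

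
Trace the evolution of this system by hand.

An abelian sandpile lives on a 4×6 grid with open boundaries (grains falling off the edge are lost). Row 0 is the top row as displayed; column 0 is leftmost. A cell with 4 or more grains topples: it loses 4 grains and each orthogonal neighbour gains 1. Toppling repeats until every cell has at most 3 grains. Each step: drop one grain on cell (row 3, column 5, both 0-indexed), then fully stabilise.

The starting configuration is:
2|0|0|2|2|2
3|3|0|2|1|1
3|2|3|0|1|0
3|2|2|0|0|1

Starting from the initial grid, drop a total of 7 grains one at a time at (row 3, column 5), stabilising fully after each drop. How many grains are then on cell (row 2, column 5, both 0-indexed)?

gen 0: 2|0|0|2|2|2
3|3|0|2|1|1
3|2|3|0|1|0
3|2|2|0|0|1
gen 1: 2|0|0|2|2|2
3|3|0|2|1|1
3|2|3|0|1|0
3|2|2|0|0|2
gen 2: 2|0|0|2|2|2
3|3|0|2|1|1
3|2|3|0|1|0
3|2|2|0|0|3
gen 3: 2|0|0|2|2|2
3|3|0|2|1|1
3|2|3|0|1|1
3|2|2|0|1|0
gen 4: 2|0|0|2|2|2
3|3|0|2|1|1
3|2|3|0|1|1
3|2|2|0|1|1
gen 5: 2|0|0|2|2|2
3|3|0|2|1|1
3|2|3|0|1|1
3|2|2|0|1|2
gen 6: 2|0|0|2|2|2
3|3|0|2|1|1
3|2|3|0|1|1
3|2|2|0|1|3
gen 7: 2|0|0|2|2|2
3|3|0|2|1|1
3|2|3|0|1|2
3|2|2|0|2|0

2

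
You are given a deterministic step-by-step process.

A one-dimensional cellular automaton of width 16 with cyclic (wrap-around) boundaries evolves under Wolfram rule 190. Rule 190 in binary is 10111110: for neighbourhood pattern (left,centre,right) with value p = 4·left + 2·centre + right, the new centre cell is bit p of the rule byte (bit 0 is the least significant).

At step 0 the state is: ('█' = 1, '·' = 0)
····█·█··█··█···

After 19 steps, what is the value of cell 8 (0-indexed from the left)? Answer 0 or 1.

1

t=0: ····█·█··█··█···
t=1: ···███████████··
t=2: ··███████████·█·
t=3: ·███████████·███
t=4: ███████████·███·
t=5: ██████████·███·█
t=6: █████████·███·██
t=7: ████████·███·███
t=8: ███████·███·████
t=9: ██████·███·█████
t=10: █████·███·██████
t=11: ████·███·███████
t=12: ███·███·████████
t=13: ██·███·█████████
t=14: █·███·██████████
t=15: ·███·███████████
t=16: ███·███████████·
t=17: ██·███████████·█
t=18: █·███████████·██
t=19: ·███████████·███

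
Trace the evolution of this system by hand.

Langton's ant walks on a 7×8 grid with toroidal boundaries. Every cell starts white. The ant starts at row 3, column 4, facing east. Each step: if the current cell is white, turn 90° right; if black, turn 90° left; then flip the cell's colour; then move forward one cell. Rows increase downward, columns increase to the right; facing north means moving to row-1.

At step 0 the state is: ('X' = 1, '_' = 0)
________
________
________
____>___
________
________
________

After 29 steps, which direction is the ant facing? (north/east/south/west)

[0] ________
________
________
____>___
________
________
________
[1] ________
________
________
____X___
____v___
________
________
[2] ________
________
________
____X___
___<X___
________
________
[3] ________
________
________
___^X___
___XX___
________
________
[4] ________
________
________
___X>___
___XX___
________
________
[5] ________
________
____^___
___X____
___XX___
________
________
[6] ________
________
____X>__
___X____
___XX___
________
________
[7] ________
________
____XX__
___X_v__
___XX___
________
________
[8] ________
________
____XX__
___X<X__
___XX___
________
________
[9] ________
________
____^X__
___XXX__
___XX___
________
________
[10] ________
________
___<_X__
___XXX__
___XX___
________
________
[11] ________
___^____
___X_X__
___XXX__
___XX___
________
________
[12] ________
___X>___
___X_X__
___XXX__
___XX___
________
________
[13] ________
___XX___
___XvX__
___XXX__
___XX___
________
________
[14] ________
___XX___
___<XX__
___XXX__
___XX___
________
________
[15] ________
___XX___
____XX__
___vXX__
___XX___
________
________
[16] ________
___XX___
____XX__
____>X__
___XX___
________
________
[17] ________
___XX___
____^X__
_____X__
___XX___
________
________
[18] ________
___XX___
___<_X__
_____X__
___XX___
________
________
[19] ________
___^X___
___X_X__
_____X__
___XX___
________
________
[20] ________
__<_X___
___X_X__
_____X__
___XX___
________
________
[21] __^_____
__X_X___
___X_X__
_____X__
___XX___
________
________
[22] __X>____
__X_X___
___X_X__
_____X__
___XX___
________
________
[23] __XX____
__XvX___
___X_X__
_____X__
___XX___
________
________
[24] __XX____
__<XX___
___X_X__
_____X__
___XX___
________
________
[25] __XX____
___XX___
__vX_X__
_____X__
___XX___
________
________
[26] __XX____
___XX___
_<XX_X__
_____X__
___XX___
________
________
[27] __XX____
_^_XX___
_XXX_X__
_____X__
___XX___
________
________
[28] __XX____
_X>XX___
_XXX_X__
_____X__
___XX___
________
________
[29] __XX____
_XXXX___
_XvX_X__
_____X__
___XX___
________
________

south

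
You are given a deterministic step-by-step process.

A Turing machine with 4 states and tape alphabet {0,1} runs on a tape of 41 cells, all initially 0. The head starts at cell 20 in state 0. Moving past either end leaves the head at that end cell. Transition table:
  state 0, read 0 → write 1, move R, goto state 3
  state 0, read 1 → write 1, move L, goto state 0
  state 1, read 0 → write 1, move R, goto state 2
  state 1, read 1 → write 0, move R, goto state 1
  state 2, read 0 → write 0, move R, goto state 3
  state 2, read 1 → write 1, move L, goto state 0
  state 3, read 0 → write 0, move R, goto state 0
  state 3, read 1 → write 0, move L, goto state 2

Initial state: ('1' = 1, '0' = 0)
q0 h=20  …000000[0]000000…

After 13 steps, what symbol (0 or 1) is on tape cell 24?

k=0  q0 h=20  …000000[0]000000…
k=1  q3 h=21  …000001[0]000000…
k=2  q0 h=22  …000010[0]000000…
k=3  q3 h=23  …000101[0]000000…
k=4  q0 h=24  …001010[0]000000…
k=5  q3 h=25  …010101[0]000000…
k=6  q0 h=26  …101010[0]000000…
k=7  q3 h=27  …010101[0]000000…
k=8  q0 h=28  …101010[0]000000…
k=9  q3 h=29  …010101[0]000000…
k=10  q0 h=30  …101010[0]000000…
k=11  q3 h=31  …010101[0]000000…
k=12  q0 h=32  …101010[0]000000…
k=13  q3 h=33  …010101[0]000000…

1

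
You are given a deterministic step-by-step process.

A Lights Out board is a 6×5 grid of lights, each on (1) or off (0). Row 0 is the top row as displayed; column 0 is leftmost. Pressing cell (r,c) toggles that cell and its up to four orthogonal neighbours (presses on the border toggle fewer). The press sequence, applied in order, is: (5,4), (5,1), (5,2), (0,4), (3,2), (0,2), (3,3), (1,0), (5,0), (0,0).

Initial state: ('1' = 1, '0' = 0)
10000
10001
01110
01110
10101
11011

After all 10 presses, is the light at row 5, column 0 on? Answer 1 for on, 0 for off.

k=0  10000
10001
01110
01110
10101
11011
k=1  10000
10001
01110
01110
10100
11000
k=2  10000
10001
01110
01110
11100
00100
k=3  10000
10001
01110
01110
11000
01010
k=4  10011
10000
01110
01110
11000
01010
k=5  10011
10000
01010
00000
11100
01010
k=6  11101
10100
01010
00000
11100
01010
k=7  11101
10100
01000
00111
11110
01010
k=8  01101
01100
11000
00111
11110
01010
k=9  01101
01100
11000
00111
01110
10010
k=10  10101
11100
11000
00111
01110
10010

1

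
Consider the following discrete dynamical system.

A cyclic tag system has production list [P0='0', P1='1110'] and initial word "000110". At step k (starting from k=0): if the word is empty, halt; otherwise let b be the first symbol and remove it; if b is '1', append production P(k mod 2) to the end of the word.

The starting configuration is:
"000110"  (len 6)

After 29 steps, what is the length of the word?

step 0: "000110"  (len 6)
step 1: "00110"  (len 5)
step 2: "0110"  (len 4)
step 3: "110"  (len 3)
step 4: "101110"  (len 6)
step 5: "011100"  (len 6)
step 6: "11100"  (len 5)
step 7: "11000"  (len 5)
step 8: "10001110"  (len 8)
step 9: "00011100"  (len 8)
step 10: "0011100"  (len 7)
step 11: "011100"  (len 6)
step 12: "11100"  (len 5)
step 13: "11000"  (len 5)
step 14: "10001110"  (len 8)
step 15: "00011100"  (len 8)
step 16: "0011100"  (len 7)
step 17: "011100"  (len 6)
step 18: "11100"  (len 5)
step 19: "11000"  (len 5)
step 20: "10001110"  (len 8)
step 21: "00011100"  (len 8)
step 22: "0011100"  (len 7)
step 23: "011100"  (len 6)
step 24: "11100"  (len 5)
step 25: "11000"  (len 5)
step 26: "10001110"  (len 8)
step 27: "00011100"  (len 8)
step 28: "0011100"  (len 7)
step 29: "011100"  (len 6)

6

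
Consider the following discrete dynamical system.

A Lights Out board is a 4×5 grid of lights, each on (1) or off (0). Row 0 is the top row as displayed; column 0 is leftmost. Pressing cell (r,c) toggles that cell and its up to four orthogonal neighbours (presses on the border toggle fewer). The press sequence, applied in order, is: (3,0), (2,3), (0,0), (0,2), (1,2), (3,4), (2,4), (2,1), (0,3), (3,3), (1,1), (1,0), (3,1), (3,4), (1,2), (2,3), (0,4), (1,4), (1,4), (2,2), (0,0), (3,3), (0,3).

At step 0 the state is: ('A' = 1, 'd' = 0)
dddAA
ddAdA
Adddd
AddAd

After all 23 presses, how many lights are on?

[0] dddAA
ddAdA
Adddd
AddAd
[1] dddAA
ddAdA
ddddd
dAdAd
[2] dddAA
ddAAA
ddAAA
dAddd
[3] AAdAA
AdAAA
ddAAA
dAddd
[4] AdAdA
AddAA
ddAAA
dAddd
[5] AdddA
AAAdA
dddAA
dAddd
[6] AdddA
AAAdA
dddAd
dAdAA
[7] AdddA
AAAdd
ddddA
dAdAd
[8] AdddA
AdAdd
AAAdA
dddAd
[9] AdAAd
AdAAd
AAAdA
dddAd
[10] AdAAd
AdAAd
AAAAA
ddAdA
[11] AAAAd
dAdAd
AdAAA
ddAdA
[12] dAAAd
AddAd
ddAAA
ddAdA
[13] dAAAd
AddAd
dAAAA
AAddA
[14] dAAAd
AddAd
dAAAd
AAdAd
[15] dAdAd
AAAdd
dAdAd
AAdAd
[16] dAdAd
AAAAd
dAAdA
AAddd
[17] dAddA
AAAAA
dAAdA
AAddd
[18] dAddd
AAAdd
dAAdd
AAddd
[19] dAddA
AAAAA
dAAdA
AAddd
[20] dAddA
AAdAA
dddAA
AAAdd
[21] AdddA
dAdAA
dddAA
AAAdd
[22] AdddA
dAdAA
ddddA
AAdAA
[23] AdAAd
dAddA
ddddA
AAdAA

10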